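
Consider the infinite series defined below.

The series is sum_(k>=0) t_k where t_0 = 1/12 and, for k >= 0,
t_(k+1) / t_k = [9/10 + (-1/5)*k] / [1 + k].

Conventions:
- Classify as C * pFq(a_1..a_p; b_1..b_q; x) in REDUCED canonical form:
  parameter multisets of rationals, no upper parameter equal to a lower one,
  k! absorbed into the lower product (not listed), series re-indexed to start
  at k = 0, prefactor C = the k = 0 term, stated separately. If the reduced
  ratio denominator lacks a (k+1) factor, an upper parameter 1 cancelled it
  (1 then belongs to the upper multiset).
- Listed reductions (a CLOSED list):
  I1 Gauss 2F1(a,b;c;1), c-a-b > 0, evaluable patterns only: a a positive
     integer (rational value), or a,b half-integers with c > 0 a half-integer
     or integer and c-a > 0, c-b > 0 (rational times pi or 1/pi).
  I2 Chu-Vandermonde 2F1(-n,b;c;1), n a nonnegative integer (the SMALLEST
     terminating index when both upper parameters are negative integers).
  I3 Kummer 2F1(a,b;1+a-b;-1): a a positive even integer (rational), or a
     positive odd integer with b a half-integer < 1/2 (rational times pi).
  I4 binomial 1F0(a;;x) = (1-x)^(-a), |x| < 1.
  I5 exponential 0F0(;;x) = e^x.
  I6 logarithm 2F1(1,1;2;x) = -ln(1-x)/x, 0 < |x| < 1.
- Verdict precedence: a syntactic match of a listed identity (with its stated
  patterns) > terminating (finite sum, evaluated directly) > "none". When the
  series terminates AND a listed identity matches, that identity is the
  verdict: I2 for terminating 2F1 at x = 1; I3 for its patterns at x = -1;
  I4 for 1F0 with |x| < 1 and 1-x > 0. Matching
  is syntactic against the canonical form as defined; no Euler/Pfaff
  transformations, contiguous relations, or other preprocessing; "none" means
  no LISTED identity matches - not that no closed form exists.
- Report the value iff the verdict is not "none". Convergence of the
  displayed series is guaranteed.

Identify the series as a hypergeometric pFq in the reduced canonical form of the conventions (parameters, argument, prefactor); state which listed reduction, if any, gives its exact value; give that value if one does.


Canonical form: C = 1/12 times 1F0 with upper {-9/2}, lower {-}, x = -1/5. Verdict (x = -1/5): binomial (I4) applies (the 1F0 binomial series: exponent 9/2, x = -1/5). Exact value: (1/12) * (6/5)^(9/2).

Key observation: with t_0 = 1/12, factor the ratio over Q (prefactor 1/12): negated roots = parameters.
Step ratio: r(k) = (-1/5) * (k-9/2) / [(k+1)] ; factor over Q: parameters, x = (-1/5), and C = 1/12.


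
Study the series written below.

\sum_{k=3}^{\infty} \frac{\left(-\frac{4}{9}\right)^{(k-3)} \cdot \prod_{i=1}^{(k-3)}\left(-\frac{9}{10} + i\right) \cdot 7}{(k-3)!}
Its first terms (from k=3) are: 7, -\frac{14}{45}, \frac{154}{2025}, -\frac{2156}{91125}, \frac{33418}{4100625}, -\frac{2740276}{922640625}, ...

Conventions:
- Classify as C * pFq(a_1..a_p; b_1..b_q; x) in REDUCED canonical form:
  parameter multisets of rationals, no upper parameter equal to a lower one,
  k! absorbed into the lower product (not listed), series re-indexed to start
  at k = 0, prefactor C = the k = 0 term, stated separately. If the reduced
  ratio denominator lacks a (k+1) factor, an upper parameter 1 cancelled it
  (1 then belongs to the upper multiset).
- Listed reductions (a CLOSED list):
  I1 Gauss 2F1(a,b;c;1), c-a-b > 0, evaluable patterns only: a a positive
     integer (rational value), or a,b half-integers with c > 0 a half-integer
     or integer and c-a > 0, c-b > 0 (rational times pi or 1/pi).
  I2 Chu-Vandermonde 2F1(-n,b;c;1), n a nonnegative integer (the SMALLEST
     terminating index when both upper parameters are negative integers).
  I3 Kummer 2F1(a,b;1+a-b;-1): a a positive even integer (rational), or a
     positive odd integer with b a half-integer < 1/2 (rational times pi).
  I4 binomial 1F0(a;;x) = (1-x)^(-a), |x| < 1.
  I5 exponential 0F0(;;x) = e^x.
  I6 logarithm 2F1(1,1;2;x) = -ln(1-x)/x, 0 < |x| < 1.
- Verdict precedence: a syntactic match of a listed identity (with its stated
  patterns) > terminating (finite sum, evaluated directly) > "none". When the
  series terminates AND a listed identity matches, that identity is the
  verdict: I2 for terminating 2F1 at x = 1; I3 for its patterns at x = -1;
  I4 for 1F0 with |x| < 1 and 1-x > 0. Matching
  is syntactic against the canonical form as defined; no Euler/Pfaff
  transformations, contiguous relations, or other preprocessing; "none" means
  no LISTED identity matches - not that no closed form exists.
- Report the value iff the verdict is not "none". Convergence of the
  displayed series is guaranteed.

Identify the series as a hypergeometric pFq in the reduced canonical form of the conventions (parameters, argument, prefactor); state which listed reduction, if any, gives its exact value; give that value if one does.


This is 7 * 1F0(\frac{1}{10}; -; -\frac{4}{9}) in reduced canonical form. Verdict: binomial (I4) matches (the 1F0 binomial series: exponent -1/10, x = -\frac{4}{9}). Exact value: 7 \cdot \left(\frac{13}{9}\right)^{-\frac{1}{10}}.

Key step: with t_0 = 7, the running product (prefactor 7) telescopes to a rising factorial.
Adjacent-term ratio: r(k) = -\frac{4}{9} * (k+\frac{1}{10}) / [(k+1)] ; factor over Q: parameters, x = -\frac{4}{9}, and C = 7.


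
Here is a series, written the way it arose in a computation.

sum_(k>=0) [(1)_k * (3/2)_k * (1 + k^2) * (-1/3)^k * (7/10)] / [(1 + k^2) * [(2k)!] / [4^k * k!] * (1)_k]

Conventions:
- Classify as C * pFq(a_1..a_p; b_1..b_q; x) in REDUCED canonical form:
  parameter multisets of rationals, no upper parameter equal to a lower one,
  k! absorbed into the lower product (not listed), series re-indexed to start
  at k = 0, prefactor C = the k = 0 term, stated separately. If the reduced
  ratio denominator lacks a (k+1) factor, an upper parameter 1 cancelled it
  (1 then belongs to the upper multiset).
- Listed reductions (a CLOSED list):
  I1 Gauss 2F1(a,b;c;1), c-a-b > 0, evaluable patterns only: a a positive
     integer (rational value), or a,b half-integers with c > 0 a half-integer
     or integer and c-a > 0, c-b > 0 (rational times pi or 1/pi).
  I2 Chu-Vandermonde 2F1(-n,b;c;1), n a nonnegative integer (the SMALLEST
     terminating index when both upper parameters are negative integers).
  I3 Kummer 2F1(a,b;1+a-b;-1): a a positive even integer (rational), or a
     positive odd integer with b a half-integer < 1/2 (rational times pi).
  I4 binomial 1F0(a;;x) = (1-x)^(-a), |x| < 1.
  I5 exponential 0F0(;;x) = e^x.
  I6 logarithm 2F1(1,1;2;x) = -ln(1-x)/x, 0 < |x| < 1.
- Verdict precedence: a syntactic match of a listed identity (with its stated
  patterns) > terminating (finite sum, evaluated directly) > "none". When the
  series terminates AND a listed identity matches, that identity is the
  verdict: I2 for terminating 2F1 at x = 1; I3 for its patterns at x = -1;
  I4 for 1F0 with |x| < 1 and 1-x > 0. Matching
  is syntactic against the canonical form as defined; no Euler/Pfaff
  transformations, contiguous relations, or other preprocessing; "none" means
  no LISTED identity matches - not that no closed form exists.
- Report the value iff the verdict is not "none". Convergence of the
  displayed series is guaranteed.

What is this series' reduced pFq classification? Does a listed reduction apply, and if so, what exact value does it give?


Prefactor 7/10, argument -1/3: 2F1 with upper {1, 3/2} over lower {1/2}. Verdict: none - at argument -1/3 the multisets {1, 3/2} ; {1/2} match no listed identity.

The tell: from the first term 7/10: striking the common factor k^2 + 1 reduces the term (C = 7/10, x = -1/3).
Adjacent-term ratio: r(k) = (-1/3) * (k+1) (k+3/2) / [(k+1/2) (k+1)] - rational in k, leading ratio (-1/3); with t_0 = 7/10, classification follows.


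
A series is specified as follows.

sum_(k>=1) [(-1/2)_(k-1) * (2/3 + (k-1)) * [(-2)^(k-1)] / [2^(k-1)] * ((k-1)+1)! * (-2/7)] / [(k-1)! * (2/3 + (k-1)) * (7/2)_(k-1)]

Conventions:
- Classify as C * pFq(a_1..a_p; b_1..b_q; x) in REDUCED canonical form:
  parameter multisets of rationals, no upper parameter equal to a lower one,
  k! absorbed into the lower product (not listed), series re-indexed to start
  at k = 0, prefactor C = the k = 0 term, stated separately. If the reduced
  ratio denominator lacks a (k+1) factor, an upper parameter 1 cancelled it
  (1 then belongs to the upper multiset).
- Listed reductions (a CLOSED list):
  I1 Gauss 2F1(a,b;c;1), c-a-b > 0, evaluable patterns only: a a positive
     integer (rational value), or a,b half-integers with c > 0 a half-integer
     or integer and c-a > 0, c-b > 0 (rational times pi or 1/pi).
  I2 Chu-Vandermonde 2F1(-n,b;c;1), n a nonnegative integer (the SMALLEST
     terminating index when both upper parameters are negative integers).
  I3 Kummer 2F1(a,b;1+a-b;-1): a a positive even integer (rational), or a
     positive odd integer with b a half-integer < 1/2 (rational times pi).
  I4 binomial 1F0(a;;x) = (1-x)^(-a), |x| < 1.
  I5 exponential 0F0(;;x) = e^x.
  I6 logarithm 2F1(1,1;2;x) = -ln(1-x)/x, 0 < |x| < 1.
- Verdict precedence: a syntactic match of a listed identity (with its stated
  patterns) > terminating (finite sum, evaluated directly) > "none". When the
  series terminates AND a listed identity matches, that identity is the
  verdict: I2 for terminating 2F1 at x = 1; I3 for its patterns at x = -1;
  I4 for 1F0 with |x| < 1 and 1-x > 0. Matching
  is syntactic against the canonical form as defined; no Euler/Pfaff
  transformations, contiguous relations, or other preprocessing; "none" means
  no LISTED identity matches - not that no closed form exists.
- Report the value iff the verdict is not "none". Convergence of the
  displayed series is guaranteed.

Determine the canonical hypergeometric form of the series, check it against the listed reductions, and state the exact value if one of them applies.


This is -2/7 * 2F1(-1/2, 2; 7/2; -1) in reduced canonical form. Verdict: Kummer (I3) matches (x = -1; c = 7/2 equals 1+a-b for upper {-1/2, 2}: listed pattern). Its exact value is -5/14.

The tell: t_0 = -2/7 here, and the factor k + 2/3 cancels (top and bottom), leaving C = -2/7.
Adjacent-term ratio: r(k) = (-1) * (k-1/2) (k+2) / [(k+7/2) (k+1)] ; factor over Q: parameters, x = (-1), and C = -2/7.


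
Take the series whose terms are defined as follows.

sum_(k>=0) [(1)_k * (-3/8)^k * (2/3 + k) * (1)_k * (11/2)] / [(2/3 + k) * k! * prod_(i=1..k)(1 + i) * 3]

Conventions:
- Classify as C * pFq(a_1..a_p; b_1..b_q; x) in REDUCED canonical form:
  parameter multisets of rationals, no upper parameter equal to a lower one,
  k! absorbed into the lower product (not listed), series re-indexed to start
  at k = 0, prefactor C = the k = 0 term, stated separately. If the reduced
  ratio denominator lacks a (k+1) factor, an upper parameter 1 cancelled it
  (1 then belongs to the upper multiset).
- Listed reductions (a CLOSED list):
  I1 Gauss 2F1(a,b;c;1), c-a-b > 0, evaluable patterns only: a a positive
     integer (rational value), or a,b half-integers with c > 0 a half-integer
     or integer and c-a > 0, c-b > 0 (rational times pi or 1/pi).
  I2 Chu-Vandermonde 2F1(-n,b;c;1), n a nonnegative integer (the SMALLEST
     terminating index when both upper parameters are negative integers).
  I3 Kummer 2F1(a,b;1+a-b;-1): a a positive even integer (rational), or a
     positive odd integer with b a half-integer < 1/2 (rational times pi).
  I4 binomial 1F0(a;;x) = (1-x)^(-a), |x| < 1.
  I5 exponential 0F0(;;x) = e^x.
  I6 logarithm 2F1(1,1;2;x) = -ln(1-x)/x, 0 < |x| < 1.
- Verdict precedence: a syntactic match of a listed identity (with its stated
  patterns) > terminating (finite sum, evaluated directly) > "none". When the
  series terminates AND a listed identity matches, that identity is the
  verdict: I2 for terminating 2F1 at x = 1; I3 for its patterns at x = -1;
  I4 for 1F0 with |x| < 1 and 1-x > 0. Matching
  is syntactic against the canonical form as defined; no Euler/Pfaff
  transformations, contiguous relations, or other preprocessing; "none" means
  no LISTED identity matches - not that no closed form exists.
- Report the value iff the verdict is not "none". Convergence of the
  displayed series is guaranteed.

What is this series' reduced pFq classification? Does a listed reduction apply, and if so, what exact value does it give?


Prefactor 11/6, argument -3/8: 2F1 with upper {1, 1} over lower {2}. Verdict: this is logarithm (I6) (the logarithm: parameters (1,1;2), x = -3/8). Hence: (44/9) * ln(11/8).

Key step: from the first term 11/6: k + 2/3 divides numerator and denominator alike; prefactor 11/6 after cancelling.
Term ratio: r(k) = (-3/8) * (k+1) (k+1) / [(k+2) (k+1)] - poly over poly, x = (-3/8) from leading terms; C = 11/6 at k = 0.


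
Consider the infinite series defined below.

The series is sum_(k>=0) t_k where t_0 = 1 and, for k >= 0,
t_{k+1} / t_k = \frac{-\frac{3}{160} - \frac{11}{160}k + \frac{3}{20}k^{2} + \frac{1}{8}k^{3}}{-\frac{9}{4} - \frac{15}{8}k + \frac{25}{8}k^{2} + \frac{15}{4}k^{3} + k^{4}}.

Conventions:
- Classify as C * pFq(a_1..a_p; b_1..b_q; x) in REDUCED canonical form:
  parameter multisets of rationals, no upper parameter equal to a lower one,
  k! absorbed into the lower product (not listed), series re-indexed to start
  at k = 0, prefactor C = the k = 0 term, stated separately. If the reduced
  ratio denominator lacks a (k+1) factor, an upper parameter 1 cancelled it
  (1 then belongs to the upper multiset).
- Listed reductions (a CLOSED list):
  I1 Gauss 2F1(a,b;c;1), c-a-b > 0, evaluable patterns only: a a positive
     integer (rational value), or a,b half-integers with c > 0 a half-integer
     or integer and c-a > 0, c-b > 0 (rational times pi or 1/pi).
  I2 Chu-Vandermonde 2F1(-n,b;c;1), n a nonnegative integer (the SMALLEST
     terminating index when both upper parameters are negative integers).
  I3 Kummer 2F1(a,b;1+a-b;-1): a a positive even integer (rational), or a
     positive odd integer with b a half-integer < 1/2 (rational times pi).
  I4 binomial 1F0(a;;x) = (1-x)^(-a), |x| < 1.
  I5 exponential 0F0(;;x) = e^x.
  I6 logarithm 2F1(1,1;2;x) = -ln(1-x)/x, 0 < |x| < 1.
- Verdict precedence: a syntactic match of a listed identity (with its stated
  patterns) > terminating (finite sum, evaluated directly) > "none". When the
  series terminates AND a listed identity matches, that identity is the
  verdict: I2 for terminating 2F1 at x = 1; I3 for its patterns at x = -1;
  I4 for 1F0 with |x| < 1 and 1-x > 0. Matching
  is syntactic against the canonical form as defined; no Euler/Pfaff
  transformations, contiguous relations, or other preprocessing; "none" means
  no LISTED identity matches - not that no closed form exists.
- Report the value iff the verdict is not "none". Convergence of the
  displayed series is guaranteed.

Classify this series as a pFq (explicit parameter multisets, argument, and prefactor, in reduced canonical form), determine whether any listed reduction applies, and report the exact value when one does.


The series (x = \frac{1}{8}) is 2F2: upper {-\frac{1}{2}, \frac{1}{5}}, lower {-\frac{3}{4}, 2}, prefactor 1. Verdict: none. A 2F2 with upper {-\frac{1}{2}, \frac{1}{5}} fits none of I1-I6 at x = \frac{1}{8}; the sum runs forever.

First insight: x = \frac{1}{8} and factor the ratio over Q (C = 1): negated roots = parameters.
Ratio: r(k) = \frac{1}{8} * (k-\frac{1}{2}) (k+\frac{1}{5}) / [(k-\frac{3}{4}) (k+2) (k+1)] - rational; roots negated = parameters, x = \frac{1}{8}, C = 1.


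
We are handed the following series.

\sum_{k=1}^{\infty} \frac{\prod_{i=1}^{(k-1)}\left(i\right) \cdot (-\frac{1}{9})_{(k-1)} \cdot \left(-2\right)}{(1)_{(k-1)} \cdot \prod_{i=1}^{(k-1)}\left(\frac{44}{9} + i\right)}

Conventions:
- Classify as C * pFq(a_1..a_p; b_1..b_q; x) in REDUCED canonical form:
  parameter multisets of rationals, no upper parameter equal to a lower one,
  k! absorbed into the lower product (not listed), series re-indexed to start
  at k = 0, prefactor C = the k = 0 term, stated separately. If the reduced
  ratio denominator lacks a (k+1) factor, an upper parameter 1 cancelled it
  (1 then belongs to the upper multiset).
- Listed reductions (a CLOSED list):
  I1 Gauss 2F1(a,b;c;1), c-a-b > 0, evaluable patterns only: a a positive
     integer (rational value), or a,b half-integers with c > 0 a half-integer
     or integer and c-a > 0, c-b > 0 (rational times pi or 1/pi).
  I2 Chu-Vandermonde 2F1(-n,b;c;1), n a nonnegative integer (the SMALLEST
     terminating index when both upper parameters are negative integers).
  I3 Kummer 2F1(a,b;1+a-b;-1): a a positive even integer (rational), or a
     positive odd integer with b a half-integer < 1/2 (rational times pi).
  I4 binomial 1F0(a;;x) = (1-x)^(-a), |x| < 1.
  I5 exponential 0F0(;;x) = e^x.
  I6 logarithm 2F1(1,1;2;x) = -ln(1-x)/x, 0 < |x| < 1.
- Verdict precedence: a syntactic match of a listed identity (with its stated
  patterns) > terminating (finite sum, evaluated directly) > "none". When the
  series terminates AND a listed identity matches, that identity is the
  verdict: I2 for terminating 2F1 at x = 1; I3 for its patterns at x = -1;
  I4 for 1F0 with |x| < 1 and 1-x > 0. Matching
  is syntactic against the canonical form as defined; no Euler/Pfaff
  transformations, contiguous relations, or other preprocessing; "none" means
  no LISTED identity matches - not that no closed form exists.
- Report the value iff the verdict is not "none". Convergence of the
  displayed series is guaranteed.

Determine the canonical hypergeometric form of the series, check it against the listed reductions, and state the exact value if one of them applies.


x = 1 here; the reduced form reads 2F1, upper {-\frac{1}{9}, 1}, lower {\frac{53}{9}}, C = -2. Verdict: this is Gauss's theorem (I1) (x = 1: the Gamma ratio telescopes since c-a-b = 5 > 0 and a = 1 in Z>0). Exact value: -\frac{88}{45}.

Structural cue: with t_0 = -2, (1)_k (C = -2, x = 1) is k! itself.
Term ratio: r(k) = 1 * (k-\frac{1}{9}) (k+1) / [(k+\frac{53}{9}) (k+1)] - rational in k. x = 1; t_0 = -2; negate the roots.


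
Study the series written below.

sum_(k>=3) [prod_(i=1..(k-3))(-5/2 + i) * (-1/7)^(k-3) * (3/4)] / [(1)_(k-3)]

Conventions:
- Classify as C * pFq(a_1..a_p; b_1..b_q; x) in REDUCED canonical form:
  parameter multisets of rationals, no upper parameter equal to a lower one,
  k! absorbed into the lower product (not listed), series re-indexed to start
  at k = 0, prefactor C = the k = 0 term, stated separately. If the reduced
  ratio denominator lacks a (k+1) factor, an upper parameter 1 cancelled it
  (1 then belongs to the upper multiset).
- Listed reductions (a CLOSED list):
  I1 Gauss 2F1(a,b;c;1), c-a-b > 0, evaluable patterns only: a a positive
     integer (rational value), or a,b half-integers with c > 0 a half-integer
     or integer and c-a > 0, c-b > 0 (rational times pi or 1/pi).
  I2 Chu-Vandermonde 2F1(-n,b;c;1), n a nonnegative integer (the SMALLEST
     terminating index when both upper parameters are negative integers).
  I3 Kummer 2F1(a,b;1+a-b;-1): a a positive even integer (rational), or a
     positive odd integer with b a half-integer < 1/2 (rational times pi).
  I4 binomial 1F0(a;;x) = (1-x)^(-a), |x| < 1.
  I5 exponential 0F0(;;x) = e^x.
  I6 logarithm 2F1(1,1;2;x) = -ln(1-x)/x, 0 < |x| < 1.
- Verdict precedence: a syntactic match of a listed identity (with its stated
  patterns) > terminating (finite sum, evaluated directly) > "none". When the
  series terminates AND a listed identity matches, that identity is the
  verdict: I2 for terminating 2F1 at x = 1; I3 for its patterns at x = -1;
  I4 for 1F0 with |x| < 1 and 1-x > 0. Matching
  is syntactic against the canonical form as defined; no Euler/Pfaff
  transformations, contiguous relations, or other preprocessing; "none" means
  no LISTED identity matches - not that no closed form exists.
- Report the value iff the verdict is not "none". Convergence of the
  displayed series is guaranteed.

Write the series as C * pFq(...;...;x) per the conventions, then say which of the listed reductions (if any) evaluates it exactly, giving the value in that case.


This is 3/4 * 1F0(-3/2; -; -1/7) in reduced canonical form. Verdict (x = -1/7): the I4 binomial reduction applies (the 1F0 binomial series: exponent 3/2, x = -1/7). Sum: (3/4) * (8/7)^(3/2).

Key step: t_0 = 3/4 here, and (1)_k (C = 3/4, x = -1/7) is k! itself.
Ratio: r(k) = (-1/7) * (k-3/2) / [(k+1)] - rational in k, leading ratio (-1/7); with t_0 = 3/4, classification follows.


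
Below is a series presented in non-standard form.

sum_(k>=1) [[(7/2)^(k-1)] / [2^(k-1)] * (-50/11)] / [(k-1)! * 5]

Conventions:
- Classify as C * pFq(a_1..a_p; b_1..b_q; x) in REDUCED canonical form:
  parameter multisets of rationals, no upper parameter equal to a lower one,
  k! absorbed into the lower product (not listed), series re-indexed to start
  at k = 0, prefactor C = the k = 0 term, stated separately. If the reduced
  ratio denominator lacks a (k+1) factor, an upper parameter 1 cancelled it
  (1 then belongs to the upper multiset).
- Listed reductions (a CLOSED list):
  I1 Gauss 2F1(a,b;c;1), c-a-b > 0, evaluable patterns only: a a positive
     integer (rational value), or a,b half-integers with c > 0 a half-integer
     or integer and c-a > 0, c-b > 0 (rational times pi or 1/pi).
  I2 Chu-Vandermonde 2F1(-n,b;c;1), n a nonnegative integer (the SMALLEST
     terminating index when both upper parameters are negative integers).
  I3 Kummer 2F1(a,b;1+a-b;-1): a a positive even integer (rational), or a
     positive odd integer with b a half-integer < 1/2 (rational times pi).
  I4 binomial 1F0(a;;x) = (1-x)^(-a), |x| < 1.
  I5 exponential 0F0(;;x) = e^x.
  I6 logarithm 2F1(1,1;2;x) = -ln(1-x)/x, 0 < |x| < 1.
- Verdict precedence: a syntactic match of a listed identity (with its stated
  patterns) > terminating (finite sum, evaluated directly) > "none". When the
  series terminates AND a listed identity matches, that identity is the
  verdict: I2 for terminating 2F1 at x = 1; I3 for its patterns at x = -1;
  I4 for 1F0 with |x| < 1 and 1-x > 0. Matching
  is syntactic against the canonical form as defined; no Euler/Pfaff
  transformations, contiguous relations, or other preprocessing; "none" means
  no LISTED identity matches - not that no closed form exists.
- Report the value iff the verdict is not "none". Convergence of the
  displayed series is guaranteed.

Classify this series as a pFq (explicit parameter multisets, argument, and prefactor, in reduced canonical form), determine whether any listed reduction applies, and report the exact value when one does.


At argument 7/4: a 0F0 with upper {-}, lower {-}, scaled by C = -10/11. Verdict: the I5 exponential reduction matches (the 0F0 exponential series at x = 7/4). Its exact value is (-10/11) * e^(7/4).

The tell: t_0 = -10/11 here, and the two k-th powers (prefactor -10/11) combine into one argument.
Ratio: r(k) = (7/4) * 1 / [(k+1)] - rational; roots negated = parameters, x = (7/4), C = -10/11.


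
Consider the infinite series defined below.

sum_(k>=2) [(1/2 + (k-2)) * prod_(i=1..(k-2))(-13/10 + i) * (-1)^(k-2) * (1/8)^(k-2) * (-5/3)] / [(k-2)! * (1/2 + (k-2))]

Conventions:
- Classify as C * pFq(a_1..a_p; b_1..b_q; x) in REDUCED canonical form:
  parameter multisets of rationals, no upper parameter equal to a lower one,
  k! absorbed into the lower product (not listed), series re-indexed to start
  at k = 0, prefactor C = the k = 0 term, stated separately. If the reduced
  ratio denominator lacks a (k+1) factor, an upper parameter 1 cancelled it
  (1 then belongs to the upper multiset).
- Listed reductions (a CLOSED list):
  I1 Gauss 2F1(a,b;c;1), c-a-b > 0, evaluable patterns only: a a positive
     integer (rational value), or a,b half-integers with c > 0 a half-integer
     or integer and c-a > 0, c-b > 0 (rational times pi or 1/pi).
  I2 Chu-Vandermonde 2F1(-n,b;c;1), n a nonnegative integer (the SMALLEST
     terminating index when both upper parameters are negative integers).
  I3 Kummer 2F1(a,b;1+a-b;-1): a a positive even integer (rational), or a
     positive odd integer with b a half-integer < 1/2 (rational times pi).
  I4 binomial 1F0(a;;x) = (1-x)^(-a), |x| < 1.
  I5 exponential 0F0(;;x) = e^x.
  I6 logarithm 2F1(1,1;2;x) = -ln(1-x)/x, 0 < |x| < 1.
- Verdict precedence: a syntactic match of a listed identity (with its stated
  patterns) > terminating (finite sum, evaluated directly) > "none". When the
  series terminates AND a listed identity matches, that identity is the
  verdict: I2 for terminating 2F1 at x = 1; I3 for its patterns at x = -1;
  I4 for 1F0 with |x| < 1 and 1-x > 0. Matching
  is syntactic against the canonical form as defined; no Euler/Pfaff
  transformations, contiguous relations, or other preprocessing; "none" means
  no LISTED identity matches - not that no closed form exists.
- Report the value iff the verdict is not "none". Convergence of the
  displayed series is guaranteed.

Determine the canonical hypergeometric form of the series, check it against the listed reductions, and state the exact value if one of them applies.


Reduced: x = -1/8, 1F0, upper = {-3/10}, lower = {-}, C = -5/3. Verdict: this is binomial (I4) (the 1F0 binomial series: exponent 3/10, x = -1/8). Its exact value is (-5/3) * (9/8)^(3/10).

The tell: t_0 being -5/3, the factor k + 1/2 cancels (top and bottom), leaving C = -5/3, x = -1/8.
Adjacent-term ratio: r(k) = (-1/8) * (k-3/10) / [(k+1)] - rational; roots negated = parameters, x = (-1/8), C = -5/3.


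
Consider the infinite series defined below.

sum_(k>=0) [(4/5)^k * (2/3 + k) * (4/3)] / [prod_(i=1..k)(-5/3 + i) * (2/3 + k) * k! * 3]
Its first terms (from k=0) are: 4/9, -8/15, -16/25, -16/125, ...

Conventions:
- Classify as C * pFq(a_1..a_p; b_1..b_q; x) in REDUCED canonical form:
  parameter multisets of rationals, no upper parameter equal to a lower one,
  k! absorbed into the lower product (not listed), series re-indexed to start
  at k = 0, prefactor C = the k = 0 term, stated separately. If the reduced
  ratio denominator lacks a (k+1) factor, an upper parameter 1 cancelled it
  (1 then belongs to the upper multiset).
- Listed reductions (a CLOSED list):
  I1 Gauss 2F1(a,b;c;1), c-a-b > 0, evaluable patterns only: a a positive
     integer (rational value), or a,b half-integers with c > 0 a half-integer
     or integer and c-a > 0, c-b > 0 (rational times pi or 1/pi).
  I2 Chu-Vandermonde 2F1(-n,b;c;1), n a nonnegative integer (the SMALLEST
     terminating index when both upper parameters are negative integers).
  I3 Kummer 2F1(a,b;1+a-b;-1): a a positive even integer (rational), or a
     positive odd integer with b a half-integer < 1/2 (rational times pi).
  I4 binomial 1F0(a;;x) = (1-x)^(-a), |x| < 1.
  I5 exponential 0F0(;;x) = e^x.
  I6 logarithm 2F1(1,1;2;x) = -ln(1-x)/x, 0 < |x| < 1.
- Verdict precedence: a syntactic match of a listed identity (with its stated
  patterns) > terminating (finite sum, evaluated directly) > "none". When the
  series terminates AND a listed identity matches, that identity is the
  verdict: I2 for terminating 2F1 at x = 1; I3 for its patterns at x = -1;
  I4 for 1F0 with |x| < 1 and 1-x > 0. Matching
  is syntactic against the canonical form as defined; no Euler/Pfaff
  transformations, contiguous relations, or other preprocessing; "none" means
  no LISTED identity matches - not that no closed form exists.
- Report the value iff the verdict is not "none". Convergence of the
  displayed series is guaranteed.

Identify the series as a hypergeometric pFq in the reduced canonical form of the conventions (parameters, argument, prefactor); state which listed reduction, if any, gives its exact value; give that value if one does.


Canonical form: C = 4/9 times 0F1 with upper {-}, lower {-2/3}, x = 4/5. Verdict: none - this 0F1 at x = 4/5 matches no listed pattern, and upper {-} holds no stopper.

Key step: with t_0 = 4/9, the constant factors (C = 4/9, x = 4/5) combine into one prefactor.
Consecutive-term ratio: r(k) = (4/5) * 1 / [(k-2/3) (k+1)] ; factor over Q: parameters, x = (4/5), and C = 4/9.


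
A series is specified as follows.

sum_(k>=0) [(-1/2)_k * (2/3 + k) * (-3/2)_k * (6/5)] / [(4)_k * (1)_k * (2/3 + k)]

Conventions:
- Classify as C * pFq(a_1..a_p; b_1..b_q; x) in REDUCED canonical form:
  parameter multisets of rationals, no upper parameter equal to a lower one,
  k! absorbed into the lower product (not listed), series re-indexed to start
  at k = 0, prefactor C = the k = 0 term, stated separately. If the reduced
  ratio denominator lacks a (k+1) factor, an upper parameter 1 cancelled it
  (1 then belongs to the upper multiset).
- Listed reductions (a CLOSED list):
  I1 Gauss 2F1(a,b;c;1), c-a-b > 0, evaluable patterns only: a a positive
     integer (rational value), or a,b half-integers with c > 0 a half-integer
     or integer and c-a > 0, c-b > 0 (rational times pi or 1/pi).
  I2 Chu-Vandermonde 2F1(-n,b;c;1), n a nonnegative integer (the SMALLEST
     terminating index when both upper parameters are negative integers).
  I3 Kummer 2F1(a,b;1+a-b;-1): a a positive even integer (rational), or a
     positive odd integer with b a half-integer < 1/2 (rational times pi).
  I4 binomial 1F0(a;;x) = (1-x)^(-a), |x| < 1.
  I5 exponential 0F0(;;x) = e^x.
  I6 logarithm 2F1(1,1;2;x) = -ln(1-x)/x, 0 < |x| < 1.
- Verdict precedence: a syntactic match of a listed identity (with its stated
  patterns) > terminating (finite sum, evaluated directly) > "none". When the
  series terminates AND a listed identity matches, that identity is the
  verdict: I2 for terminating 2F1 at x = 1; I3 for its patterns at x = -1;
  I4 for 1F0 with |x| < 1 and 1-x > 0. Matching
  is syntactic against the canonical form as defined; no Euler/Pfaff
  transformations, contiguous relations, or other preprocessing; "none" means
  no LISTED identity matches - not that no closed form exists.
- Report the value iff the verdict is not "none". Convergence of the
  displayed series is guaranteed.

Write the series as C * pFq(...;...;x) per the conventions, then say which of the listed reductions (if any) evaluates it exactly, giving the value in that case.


Classification (C = 6/5): 2F1 with upper {-3/2, -1/2}, lower {4}, argument x = 1. Verdict: this is the half-integer Gauss pattern (I1) (x = 1; upper {-3/2, -1/2} half-integers, c = 4 in the evaluable pattern). Value: (16384/3675) / pi.

Key observation: t_0 being 6/5, the factor k + 2/3 cancels (top and bottom), leaving prefactor 6/5.
Step ratio: r(k) = 1 * (k-3/2) (k-1/2) / [(k+4) (k+1)] - rational; roots negated = parameters, x = 1, C = 6/5.


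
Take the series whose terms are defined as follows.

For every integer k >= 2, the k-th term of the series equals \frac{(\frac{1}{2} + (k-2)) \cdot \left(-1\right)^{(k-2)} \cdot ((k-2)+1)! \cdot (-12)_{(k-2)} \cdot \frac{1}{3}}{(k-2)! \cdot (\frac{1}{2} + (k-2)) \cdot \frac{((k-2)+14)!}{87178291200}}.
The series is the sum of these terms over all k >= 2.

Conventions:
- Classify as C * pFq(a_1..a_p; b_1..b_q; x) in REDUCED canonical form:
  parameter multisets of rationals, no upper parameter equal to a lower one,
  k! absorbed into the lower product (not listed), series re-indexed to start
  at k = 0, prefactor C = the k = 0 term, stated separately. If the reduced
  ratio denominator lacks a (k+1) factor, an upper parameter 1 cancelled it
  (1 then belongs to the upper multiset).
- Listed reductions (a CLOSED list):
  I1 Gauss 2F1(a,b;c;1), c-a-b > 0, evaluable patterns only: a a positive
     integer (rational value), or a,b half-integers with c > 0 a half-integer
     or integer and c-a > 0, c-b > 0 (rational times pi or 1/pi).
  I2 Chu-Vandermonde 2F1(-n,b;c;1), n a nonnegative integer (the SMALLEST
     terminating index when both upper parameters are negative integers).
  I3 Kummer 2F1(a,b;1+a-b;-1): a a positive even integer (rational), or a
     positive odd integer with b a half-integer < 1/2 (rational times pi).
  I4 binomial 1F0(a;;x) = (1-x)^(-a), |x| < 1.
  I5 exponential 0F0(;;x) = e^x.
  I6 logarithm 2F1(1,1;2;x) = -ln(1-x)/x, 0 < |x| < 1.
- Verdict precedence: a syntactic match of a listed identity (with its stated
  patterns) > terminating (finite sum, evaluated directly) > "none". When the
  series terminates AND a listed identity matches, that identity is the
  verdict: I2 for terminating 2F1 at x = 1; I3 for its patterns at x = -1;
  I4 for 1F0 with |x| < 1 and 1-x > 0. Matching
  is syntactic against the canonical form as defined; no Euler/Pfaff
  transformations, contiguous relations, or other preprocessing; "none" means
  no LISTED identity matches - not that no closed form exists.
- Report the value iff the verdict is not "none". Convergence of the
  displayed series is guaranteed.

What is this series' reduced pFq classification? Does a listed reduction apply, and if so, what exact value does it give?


Structural cue: from the first term \frac{1}{3}: k + 1/2 divides numerator and denominator alike; prefactor 1/3 after cancelling.
Adjacent-term ratio: r(k) = -1 * (k-12) (k+2) / [(k+15) (k+1)] - rational in k, leading ratio -1; with t_0 = \frac{1}{3}, classification follows.

Reduced: x = -1, 2F1, upper = {-12, 2}, lower = {15}, C = \frac{1}{3}. Verdict: Kummer (I3) applies (x = -1; c = 15 equals 1+a-b for upper {-12, 2}: listed pattern). Exact value: \frac{7}{3}.


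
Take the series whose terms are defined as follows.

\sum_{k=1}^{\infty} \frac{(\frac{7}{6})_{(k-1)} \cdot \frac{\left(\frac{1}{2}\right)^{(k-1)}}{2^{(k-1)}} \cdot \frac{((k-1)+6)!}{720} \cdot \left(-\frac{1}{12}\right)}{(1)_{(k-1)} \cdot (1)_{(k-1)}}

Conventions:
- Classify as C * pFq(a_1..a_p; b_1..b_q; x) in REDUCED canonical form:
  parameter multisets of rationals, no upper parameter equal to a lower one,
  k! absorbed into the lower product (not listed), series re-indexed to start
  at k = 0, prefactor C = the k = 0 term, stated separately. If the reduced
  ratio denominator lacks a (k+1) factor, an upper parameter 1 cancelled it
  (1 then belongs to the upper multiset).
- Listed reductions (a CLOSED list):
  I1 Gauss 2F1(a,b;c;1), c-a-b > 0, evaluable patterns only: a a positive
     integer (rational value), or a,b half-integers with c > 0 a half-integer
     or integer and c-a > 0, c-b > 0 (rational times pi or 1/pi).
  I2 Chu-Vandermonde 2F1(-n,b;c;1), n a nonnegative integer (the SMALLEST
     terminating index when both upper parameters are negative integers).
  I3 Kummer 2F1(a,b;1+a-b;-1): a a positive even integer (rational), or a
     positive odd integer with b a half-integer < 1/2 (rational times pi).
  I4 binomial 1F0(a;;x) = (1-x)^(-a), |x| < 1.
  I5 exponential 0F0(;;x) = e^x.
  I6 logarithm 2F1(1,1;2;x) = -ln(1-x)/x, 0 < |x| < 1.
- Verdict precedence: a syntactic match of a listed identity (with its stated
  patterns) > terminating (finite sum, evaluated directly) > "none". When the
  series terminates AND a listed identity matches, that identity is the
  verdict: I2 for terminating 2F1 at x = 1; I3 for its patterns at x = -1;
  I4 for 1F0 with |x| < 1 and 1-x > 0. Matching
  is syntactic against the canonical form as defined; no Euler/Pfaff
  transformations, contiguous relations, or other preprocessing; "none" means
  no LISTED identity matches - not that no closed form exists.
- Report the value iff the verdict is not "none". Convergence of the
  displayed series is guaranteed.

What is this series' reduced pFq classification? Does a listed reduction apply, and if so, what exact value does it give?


The series (x = \frac{1}{4}) is 2F1: upper {\frac{7}{6}, 7}, lower {1}, prefactor -\frac{1}{12}. Verdict: no listed reduction: x = \frac{1}{4} and upper {\frac{7}{6}, 7} fail every I1-I6 pattern.

Key observation: with t_0 = -\frac{1}{12}, (1)_k (C = -1/12) is k! itself.
Adjacent-term ratio: r(k) = \frac{1}{4} * (k+\frac{7}{6}) (k+7) / [(k+1) (k+1)] - rational; roots negated = parameters, x = \frac{1}{4}, C = -\frac{1}{12}.


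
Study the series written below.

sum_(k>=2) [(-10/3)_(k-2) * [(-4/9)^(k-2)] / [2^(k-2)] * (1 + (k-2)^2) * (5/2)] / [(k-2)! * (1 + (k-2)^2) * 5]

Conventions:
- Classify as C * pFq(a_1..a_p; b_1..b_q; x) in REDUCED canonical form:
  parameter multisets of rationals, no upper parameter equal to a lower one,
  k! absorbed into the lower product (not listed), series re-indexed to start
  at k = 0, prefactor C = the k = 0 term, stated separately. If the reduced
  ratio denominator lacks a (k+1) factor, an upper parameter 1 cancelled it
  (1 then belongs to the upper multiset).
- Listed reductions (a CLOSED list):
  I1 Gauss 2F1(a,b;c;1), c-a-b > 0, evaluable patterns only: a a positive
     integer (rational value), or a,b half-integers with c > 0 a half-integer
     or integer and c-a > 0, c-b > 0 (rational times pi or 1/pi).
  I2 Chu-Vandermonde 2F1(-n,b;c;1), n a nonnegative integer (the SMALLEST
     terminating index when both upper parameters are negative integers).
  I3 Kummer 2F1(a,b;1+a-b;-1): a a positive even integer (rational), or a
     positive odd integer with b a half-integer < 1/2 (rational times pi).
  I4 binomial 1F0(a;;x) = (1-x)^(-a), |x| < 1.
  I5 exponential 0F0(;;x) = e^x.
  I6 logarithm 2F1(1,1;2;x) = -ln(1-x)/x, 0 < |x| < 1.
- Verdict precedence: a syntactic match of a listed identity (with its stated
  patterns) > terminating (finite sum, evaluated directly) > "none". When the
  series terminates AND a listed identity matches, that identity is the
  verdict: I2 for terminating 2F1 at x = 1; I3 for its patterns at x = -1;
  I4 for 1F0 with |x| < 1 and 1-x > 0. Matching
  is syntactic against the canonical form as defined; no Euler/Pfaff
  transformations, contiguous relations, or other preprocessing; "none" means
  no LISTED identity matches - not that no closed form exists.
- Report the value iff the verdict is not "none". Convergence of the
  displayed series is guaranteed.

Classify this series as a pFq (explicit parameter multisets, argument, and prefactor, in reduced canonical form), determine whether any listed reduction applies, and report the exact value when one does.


At argument -2/9: a 1F0 with upper {-10/3}, lower {-}, scaled by C = 1/2. Verdict (x = -2/9): the binomial series (I4) applies (the 1F0 binomial series: exponent 10/3, x = -2/9). Its exact value is (1/2) * (11/9)^(10/3).

First insight: t_0 being 1/2, k^2 + 1 divides numerator and denominator alike; prefactor 1/2 after cancelling.
Step ratio: r(k) = (-2/9) * (k-10/3) / [(k+1)] - rational in k, leading ratio (-2/9); with t_0 = 1/2, classification follows.


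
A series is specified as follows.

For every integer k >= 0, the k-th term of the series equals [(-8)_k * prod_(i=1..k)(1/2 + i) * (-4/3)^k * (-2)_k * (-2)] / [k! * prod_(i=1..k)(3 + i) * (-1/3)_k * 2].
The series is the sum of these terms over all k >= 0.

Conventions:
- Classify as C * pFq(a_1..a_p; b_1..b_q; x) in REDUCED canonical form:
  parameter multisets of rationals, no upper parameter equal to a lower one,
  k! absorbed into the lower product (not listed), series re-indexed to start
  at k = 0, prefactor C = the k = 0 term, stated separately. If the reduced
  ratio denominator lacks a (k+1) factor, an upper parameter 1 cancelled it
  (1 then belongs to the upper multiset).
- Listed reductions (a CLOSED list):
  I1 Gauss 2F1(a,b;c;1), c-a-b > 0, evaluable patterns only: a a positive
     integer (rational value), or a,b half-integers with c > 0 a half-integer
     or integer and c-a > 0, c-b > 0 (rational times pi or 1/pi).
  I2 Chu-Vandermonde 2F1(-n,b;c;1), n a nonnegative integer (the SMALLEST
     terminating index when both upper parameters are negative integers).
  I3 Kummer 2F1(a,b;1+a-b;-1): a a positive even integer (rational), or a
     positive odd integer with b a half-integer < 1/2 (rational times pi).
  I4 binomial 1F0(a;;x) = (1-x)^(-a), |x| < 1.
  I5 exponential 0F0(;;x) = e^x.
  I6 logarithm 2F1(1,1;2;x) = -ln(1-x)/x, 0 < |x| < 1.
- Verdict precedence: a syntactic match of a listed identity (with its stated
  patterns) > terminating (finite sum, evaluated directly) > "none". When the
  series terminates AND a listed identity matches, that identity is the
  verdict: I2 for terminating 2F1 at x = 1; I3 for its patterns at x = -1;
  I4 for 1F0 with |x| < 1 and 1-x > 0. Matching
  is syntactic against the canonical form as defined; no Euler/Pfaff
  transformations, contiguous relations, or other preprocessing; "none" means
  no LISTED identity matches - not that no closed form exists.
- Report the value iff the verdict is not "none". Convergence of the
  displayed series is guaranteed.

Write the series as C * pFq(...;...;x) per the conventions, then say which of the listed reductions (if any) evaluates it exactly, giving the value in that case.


Canonical form: C = -1 times 3F2 with upper {-8, -2, 3/2}, lower {-1/3, 4}, x = -4/3. Verdict: terminating at k = 2: the factor (-2)_k kills every later term; summing the 3 survivors is exact. Exact value: 59.

Structural cue: t_0 = -1 here, and the lower running product (C = -1) is a rising factorial.
Consecutive-term ratio: r(k) = (-4/3) * (k-8) (k-2) (k+3/2) / [(k-1/3) (k+4) (k+1)] ; factor over Q: parameters, x = (-4/3), and C = -1.
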